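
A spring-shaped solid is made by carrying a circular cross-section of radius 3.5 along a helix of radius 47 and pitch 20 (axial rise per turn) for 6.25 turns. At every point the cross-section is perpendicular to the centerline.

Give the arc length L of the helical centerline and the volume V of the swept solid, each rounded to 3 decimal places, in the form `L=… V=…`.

2πR = 2π·47 = 295.309709
per-turn = √(295.309709² + 20²) = √(87207.8245 + 400) = √87607.8245 = 295.986190
L = 6.25 × 295.986190 = 1849.913686
V = π·3.5² × L = 38.484510 × 1849.913686 = 71193.021743

L=1849.914 V=71193.022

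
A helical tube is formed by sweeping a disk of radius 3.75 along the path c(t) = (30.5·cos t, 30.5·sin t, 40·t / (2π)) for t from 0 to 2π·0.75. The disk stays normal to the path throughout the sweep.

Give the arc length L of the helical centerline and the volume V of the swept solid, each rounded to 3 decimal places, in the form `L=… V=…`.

2πR = 2π·30.5 = 191.637152
per-turn = √(191.637152² + 40²) = √(36724.7980 + 1600) = √38324.7980 = 195.767204
L = 0.75 × 195.767204 = 146.825403
V = π·3.75² × L = 44.178647 × 146.825403 = 6486.547589

L=146.825 V=6486.548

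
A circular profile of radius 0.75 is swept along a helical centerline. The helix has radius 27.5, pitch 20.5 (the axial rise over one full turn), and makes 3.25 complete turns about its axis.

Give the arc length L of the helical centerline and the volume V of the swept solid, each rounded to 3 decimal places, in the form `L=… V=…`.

2πR = 2π·27.5 = 172.787596
per-turn = √(172.787596² + 20.5²) = √(29855.5533 + 420.25) = √30275.8033 = 173.999435
L = 3.25 × 173.999435 = 565.498163
V = π·0.75² × L = 1.767146 × 565.498163 = 999.317742

L=565.498 V=999.318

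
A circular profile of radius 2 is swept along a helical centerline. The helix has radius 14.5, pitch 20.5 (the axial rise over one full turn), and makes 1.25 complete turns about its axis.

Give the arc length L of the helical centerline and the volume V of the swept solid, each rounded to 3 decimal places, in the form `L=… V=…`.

L=116.730 V=1466.874

2πR = 2π·14.5 = 91.106187
per-turn = √(91.106187² + 20.5²) = √(8300.3373 + 420.25) = √8720.5873 = 93.384085
L = 1.25 × 93.384085 = 116.730106
V = π·2² × L = 12.566371 × 116.730106 = 1466.873774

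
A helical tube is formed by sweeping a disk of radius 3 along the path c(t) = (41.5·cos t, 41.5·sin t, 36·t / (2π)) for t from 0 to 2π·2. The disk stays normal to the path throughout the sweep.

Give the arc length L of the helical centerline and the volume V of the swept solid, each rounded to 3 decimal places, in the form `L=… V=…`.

2πR = 2π·41.5 = 260.752190
per-turn = √(260.752190² + 36²) = √(67991.7047 + 1296) = √69287.7047 = 263.225578
L = 2 × 263.225578 = 526.451155
V = π·3² × L = 28.274334 × 526.451155 = 14885.055737

L=526.451 V=14885.056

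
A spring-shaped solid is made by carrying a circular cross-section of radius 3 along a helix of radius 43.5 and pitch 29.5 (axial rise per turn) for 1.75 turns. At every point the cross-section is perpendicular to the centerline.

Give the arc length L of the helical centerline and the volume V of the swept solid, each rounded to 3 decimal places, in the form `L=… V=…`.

2πR = 2π·43.5 = 273.318561
per-turn = √(273.318561² + 29.5²) = √(74703.0357 + 870.25) = √75573.2857 = 274.905958
L = 1.75 × 274.905958 = 481.085426
V = π·3² × L = 28.274334 × 481.085426 = 13602.369972

L=481.085 V=13602.370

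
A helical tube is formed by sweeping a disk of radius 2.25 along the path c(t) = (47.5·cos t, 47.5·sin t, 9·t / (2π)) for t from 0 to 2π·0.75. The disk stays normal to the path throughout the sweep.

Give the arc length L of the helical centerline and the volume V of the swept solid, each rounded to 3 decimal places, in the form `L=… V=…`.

L=223.940 V=3561.615

2πR = 2π·47.5 = 298.451302
per-turn = √(298.451302² + 9²) = √(89073.1797 + 81) = √89154.1797 = 298.586972
L = 0.75 × 298.586972 = 223.940229
V = π·2.25² × L = 15.904313 × 223.940229 = 3561.615450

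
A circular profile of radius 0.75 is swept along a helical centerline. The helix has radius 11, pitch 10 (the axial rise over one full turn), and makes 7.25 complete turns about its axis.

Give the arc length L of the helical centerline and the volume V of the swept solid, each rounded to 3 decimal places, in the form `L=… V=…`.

L=506.302 V=894.709

2πR = 2π·11 = 69.115038
per-turn = √(69.115038² + 10²) = √(4776.8885 + 100) = √4876.8885 = 69.834723
L = 7.25 × 69.834723 = 506.301741
V = π·0.75² × L = 1.767146 × 506.301741 = 894.709030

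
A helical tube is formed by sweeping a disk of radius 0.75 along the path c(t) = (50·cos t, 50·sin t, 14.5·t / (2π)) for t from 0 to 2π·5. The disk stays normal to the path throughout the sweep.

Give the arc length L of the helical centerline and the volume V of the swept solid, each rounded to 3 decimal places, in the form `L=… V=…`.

2πR = 2π·50 = 314.159265
per-turn = √(314.159265² + 14.5²) = √(98696.0440 + 210.25) = √98906.2940 = 314.493711
L = 5 × 314.493711 = 1572.468553
V = π·0.75² × L = 1.767146 × 1572.468553 = 2778.781305

L=1572.469 V=2778.781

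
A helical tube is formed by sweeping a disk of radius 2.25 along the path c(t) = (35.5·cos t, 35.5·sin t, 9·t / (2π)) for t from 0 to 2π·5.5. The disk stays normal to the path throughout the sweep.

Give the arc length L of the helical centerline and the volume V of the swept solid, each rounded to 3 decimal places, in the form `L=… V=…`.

L=1227.790 V=19527.159

2πR = 2π·35.5 = 223.053078
per-turn = √(223.053078² + 9²) = √(49752.6758 + 81) = √49833.6758 = 223.234576
L = 5.5 × 223.234576 = 1227.790166
V = π·2.25² × L = 15.904313 × 1227.790166 = 19527.158869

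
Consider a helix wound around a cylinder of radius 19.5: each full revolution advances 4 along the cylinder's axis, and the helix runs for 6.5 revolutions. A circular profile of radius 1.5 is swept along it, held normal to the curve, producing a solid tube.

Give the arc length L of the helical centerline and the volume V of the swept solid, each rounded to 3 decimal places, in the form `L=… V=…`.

L=796.818 V=5632.375

2πR = 2π·19.5 = 122.522113
per-turn = √(122.522113² + 4²) = √(15011.6683 + 16) = √15027.6683 = 122.587390
L = 6.5 × 122.587390 = 796.818038
V = π·1.5² × L = 7.068583 × 796.818038 = 5632.374811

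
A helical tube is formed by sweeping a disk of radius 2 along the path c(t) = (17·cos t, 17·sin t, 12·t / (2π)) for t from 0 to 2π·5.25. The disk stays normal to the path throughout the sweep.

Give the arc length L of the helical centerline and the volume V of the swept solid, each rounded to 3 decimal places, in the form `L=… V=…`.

2πR = 2π·17 = 106.814150
per-turn = √(106.814150² + 12²) = √(11409.2627 + 144) = √11553.2627 = 107.486105
L = 5.25 × 107.486105 = 564.302049
V = π·2² × L = 12.566371 × 564.302049 = 7091.228690

L=564.302 V=7091.229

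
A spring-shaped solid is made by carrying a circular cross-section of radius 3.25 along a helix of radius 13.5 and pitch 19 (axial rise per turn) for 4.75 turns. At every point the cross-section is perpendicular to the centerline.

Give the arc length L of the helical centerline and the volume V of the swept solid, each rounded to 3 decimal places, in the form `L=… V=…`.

2πR = 2π·13.5 = 84.823002
per-turn = √(84.823002² + 19²) = √(7194.9416 + 361) = √7555.9416 = 86.924919
L = 4.75 × 86.924919 = 412.893367
V = π·3.25² × L = 33.183072 × 412.893367 = 13701.070493

L=412.893 V=13701.070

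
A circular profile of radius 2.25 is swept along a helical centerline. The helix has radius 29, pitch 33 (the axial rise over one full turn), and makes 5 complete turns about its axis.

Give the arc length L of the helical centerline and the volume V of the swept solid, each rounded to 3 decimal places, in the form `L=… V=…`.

L=925.883 V=14725.528

2πR = 2π·29 = 182.212374
per-turn = √(182.212374² + 33²) = √(33201.3492 + 1089) = √34290.3492 = 185.176535
L = 5 × 185.176535 = 925.882676
V = π·2.25² × L = 15.904313 × 925.882676 = 14725.527707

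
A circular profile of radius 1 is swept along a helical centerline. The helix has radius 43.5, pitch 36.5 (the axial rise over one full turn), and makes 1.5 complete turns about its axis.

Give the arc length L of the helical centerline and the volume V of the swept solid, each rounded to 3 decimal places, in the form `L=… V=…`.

L=413.617 V=1299.418

2πR = 2π·43.5 = 273.318561
per-turn = √(273.318561² + 36.5²) = √(74703.0357 + 1332.25) = √76035.2857 = 275.744965
L = 1.5 × 275.744965 = 413.617447
V = π·1² × L = 3.141593 × 413.617447 = 1299.417534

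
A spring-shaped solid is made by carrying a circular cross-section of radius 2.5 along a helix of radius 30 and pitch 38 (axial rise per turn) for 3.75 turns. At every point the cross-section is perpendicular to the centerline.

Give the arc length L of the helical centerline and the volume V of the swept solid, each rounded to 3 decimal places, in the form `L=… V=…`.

2πR = 2π·30 = 188.495559
per-turn = √(188.495559² + 38²) = √(35530.5758 + 1444) = √36974.5758 = 192.287742
L = 3.75 × 192.287742 = 721.079034
V = π·2.5² × L = 19.634954 × 721.079034 = 14158.353718

L=721.079 V=14158.354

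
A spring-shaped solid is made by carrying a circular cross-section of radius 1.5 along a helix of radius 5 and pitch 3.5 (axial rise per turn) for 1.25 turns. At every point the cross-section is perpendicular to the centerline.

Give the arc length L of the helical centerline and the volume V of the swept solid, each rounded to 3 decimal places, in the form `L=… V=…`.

2πR = 2π·5 = 31.415927
per-turn = √(31.415927² + 3.5²) = √(986.9604 + 12.25) = √999.2104 = 31.610290
L = 1.25 × 31.610290 = 39.512863
V = π·1.5² × L = 7.068583 × 39.512863 = 279.299968

L=39.513 V=279.300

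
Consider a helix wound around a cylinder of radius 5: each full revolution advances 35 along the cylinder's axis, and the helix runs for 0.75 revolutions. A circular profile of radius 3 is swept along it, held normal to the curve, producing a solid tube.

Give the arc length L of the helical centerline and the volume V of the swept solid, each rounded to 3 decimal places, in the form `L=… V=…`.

L=35.274 V=997.338

2πR = 2π·5 = 31.415927
per-turn = √(31.415927² + 35²) = √(986.9604 + 1225) = √2211.9604 = 47.031483
L = 0.75 × 47.031483 = 35.273613
V = π·3² × L = 28.274334 × 35.273613 = 997.337901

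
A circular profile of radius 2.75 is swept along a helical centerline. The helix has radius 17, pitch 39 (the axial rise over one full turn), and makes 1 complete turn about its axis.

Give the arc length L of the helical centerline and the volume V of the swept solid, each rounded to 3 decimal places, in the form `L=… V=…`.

2πR = 2π·17 = 106.814150
per-turn = √(106.814150² + 39²) = √(11409.2627 + 1521) = √12930.2627 = 113.711313
L = 1 × 113.711313 = 113.711313
V = π·2.75² × L = 23.758294 × 113.711313 = 2701.586854

L=113.711 V=2701.587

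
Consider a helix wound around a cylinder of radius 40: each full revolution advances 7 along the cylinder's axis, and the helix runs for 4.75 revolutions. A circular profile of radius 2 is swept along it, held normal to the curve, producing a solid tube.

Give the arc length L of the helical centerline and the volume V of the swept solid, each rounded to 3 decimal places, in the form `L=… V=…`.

2πR = 2π·40 = 251.327412
per-turn = √(251.327412² + 7²) = √(63165.4682 + 49) = √63214.4682 = 251.424876
L = 4.75 × 251.424876 = 1194.268160
V = π·2² × L = 12.566371 × 1194.268160 = 15007.616312

L=1194.268 V=15007.616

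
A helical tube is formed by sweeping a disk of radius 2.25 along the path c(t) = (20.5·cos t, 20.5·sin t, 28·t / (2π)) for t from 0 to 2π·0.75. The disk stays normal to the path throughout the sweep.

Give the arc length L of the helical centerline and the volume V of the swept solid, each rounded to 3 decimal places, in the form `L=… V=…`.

L=98.860 V=1572.303

2πR = 2π·20.5 = 128.805299
per-turn = √(128.805299² + 28²) = √(16590.8050 + 784) = √17374.8050 = 131.813524
L = 0.75 × 131.813524 = 98.860143
V = π·2.25² × L = 15.904313 × 98.860143 = 1572.302634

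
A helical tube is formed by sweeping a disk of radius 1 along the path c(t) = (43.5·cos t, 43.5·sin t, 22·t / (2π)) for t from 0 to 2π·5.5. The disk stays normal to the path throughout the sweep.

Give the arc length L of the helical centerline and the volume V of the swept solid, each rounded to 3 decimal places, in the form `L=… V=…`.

L=1508.114 V=4737.880

2πR = 2π·43.5 = 273.318561
per-turn = √(273.318561² + 22²) = √(74703.0357 + 484) = √75187.0357 = 274.202545
L = 5.5 × 274.202545 = 1508.113998
V = π·1² × L = 3.141593 × 1508.113998 = 4737.879856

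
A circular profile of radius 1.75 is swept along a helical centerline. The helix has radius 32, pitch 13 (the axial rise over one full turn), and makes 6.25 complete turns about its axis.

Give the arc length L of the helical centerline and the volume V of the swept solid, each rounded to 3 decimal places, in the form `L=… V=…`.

L=1259.261 V=12115.511

2πR = 2π·32 = 201.061930
per-turn = √(201.061930² + 13²) = √(40425.8996 + 169) = √40594.8996 = 201.481760
L = 6.25 × 201.481760 = 1259.261000
V = π·1.75² × L = 9.621128 × 1259.261000 = 12115.510641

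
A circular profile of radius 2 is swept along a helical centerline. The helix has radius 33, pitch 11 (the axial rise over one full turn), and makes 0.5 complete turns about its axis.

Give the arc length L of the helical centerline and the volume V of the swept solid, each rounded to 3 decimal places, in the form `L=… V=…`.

2πR = 2π·33 = 207.345115
per-turn = √(207.345115² + 11²) = √(42991.9968 + 121) = √43112.9968 = 207.636694
L = 0.5 × 207.636694 = 103.818347
V = π·2² × L = 12.566371 × 103.818347 = 1304.619826

L=103.818 V=1304.620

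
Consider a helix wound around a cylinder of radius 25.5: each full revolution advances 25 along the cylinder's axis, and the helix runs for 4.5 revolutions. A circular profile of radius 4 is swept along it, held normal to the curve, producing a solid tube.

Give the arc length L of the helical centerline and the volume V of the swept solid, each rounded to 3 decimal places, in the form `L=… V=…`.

L=729.720 V=36679.711

2πR = 2π·25.5 = 160.221225
per-turn = √(160.221225² + 25²) = √(25670.8410 + 625) = √26295.8410 = 162.159924
L = 4.5 × 162.159924 = 729.719659
V = π·4² × L = 50.265482 × 729.719659 = 36679.710735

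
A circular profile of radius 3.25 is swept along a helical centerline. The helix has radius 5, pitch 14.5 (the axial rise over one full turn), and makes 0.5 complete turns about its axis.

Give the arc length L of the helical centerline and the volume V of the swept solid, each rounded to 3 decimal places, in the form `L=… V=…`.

2πR = 2π·5 = 31.415927
per-turn = √(31.415927² + 14.5²) = √(986.9604 + 210.25) = √1197.2104 = 34.600729
L = 0.5 × 34.600729 = 17.300364
V = π·3.25² × L = 33.183072 × 17.300364 = 574.079246

L=17.300 V=574.079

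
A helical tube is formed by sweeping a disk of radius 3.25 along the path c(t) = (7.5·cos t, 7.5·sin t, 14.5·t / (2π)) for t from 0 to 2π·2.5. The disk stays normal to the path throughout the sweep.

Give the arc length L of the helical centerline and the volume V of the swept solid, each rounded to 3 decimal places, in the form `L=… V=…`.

L=123.261 V=4090.168

2πR = 2π·7.5 = 47.123890
per-turn = √(47.123890² + 14.5²) = √(2220.6610 + 210.25) = √2430.9110 = 49.304269
L = 2.5 × 49.304269 = 123.260674
V = π·3.25² × L = 33.183072 × 123.260674 = 4090.167861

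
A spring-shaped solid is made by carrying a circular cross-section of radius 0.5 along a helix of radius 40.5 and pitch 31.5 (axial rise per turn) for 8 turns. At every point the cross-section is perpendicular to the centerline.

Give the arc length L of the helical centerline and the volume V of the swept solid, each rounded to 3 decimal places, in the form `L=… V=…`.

L=2051.290 V=1611.079

2πR = 2π·40.5 = 254.469005
per-turn = √(254.469005² + 31.5²) = √(64754.4745 + 992.25) = √65746.7245 = 256.411241
L = 8 × 256.411241 = 2051.289927
V = π·0.5² × L = 0.785398 × 2051.289927 = 1611.079342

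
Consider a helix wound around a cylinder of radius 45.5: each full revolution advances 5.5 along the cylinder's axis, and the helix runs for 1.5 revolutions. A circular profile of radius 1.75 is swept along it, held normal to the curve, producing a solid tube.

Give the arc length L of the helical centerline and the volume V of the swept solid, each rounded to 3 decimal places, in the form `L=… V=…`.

L=428.907 V=4126.567

2πR = 2π·45.5 = 285.884931
per-turn = √(285.884931² + 5.5²) = √(81730.1940 + 30.25) = √81760.4440 = 285.937832
L = 1.5 × 285.937832 = 428.906749
V = π·1.75² × L = 9.621128 × 428.906749 = 4126.566516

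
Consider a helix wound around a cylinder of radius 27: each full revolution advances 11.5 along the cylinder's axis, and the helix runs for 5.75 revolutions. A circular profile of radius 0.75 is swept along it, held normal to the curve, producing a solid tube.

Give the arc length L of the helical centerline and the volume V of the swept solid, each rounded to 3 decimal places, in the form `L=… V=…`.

L=977.703 V=1727.744

2πR = 2π·27 = 169.646003
per-turn = √(169.646003² + 11.5²) = √(28779.7664 + 132.25) = √28912.0164 = 170.035339
L = 5.75 × 170.035339 = 977.703198
V = π·0.75² × L = 1.767146 × 977.703198 = 1727.744166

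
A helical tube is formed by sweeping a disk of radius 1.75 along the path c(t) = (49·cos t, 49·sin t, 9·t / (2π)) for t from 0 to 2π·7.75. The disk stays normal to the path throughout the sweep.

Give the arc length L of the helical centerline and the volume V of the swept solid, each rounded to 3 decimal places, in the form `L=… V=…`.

2πR = 2π·49 = 307.876080
per-turn = √(307.876080² + 9²) = √(94787.6807 + 81) = √94868.6807 = 308.007598
L = 7.75 × 308.007598 = 2387.058888
V = π·1.75² × L = 9.621128 × 2387.058888 = 22966.197911

L=2387.059 V=22966.198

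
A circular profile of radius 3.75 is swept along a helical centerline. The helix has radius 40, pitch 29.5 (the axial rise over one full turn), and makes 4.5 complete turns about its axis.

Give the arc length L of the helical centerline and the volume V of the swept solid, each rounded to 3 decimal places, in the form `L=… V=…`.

L=1138.738 V=50307.886

2πR = 2π·40 = 251.327412
per-turn = √(251.327412² + 29.5²) = √(63165.4682 + 870.25) = √64035.7182 = 253.052797
L = 4.5 × 253.052797 = 1138.737587
V = π·3.75² × L = 44.178647 × 1138.737587 = 50307.885546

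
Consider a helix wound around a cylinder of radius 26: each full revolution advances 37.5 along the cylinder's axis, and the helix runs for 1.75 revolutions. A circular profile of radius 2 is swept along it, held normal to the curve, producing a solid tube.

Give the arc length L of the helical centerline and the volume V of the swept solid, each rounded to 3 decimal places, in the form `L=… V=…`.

2πR = 2π·26 = 163.362818
per-turn = √(163.362818² + 37.5²) = √(26687.4103 + 1406.25) = √28093.6603 = 167.611635
L = 1.75 × 167.611635 = 293.320362
V = π·2² × L = 12.566371 × 293.320362 = 3685.972376

L=293.320 V=3685.972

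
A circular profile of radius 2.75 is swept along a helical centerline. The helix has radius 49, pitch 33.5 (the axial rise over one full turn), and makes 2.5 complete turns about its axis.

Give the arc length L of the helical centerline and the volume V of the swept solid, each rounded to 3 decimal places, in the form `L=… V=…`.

L=774.233 V=18394.461

2πR = 2π·49 = 307.876080
per-turn = √(307.876080² + 33.5²) = √(94787.6807 + 1122.25) = √95909.9307 = 309.693285
L = 2.5 × 309.693285 = 774.233212
V = π·2.75² × L = 23.758294 × 774.233212 = 18394.460620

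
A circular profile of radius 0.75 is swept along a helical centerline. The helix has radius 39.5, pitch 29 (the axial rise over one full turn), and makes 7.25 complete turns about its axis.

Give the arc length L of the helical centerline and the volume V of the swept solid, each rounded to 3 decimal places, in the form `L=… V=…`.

L=1811.589 V=3201.342

2πR = 2π·39.5 = 248.185820
per-turn = √(248.185820² + 29²) = √(61596.2011 + 841) = √62437.2011 = 249.874371
L = 7.25 × 249.874371 = 1811.589187
V = π·0.75² × L = 1.767146 × 1811.589187 = 3201.342345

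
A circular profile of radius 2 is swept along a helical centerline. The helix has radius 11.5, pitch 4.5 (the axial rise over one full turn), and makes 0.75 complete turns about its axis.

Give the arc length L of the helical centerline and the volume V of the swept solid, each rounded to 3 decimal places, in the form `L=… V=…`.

2πR = 2π·11.5 = 72.256631
per-turn = √(72.256631² + 4.5²) = √(5221.0207 + 20.25) = √5241.2707 = 72.396621
L = 0.75 × 72.396621 = 54.297466
V = π·2² × L = 12.566371 × 54.297466 = 682.322078

L=54.297 V=682.322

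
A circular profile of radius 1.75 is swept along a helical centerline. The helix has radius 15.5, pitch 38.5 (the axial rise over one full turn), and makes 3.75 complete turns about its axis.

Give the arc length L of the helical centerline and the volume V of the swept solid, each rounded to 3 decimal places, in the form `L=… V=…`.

2πR = 2π·15.5 = 97.389372
per-turn = √(97.389372² + 38.5²) = √(9484.6898 + 1482.25) = √10966.9398 = 104.723158
L = 3.75 × 104.723158 = 392.711843
V = π·1.75² × L = 9.621128 × 392.711843 = 3778.330709

L=392.712 V=3778.331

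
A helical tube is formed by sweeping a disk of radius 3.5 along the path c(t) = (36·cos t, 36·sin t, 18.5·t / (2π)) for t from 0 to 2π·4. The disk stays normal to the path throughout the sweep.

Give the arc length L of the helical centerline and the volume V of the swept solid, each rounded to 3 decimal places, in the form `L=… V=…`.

2πR = 2π·36 = 226.194671
per-turn = √(226.194671² + 18.5²) = √(51164.0292 + 342.25) = √51506.2792 = 226.949949
L = 4 × 226.949949 = 907.799795
V = π·3.5² × L = 38.484510 × 907.799795 = 34936.230287

L=907.800 V=34936.230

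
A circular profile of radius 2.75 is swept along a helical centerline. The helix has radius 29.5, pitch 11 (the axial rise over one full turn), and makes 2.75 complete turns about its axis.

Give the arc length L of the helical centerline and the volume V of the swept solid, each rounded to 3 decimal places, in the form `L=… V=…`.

2πR = 2π·29.5 = 185.353967
per-turn = √(185.353967² + 11²) = √(34356.0929 + 121) = √34477.0929 = 185.680082
L = 2.75 × 185.680082 = 510.620226
V = π·2.75² × L = 23.758294 × 510.620226 = 12131.465678

L=510.620 V=12131.466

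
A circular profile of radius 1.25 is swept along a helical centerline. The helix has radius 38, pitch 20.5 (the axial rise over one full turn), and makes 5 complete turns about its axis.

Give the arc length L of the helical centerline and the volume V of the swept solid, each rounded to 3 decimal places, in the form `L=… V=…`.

L=1198.197 V=5881.638

2πR = 2π·38 = 238.761042
per-turn = √(238.761042² + 20.5²) = √(57006.8350 + 420.25) = √57427.0850 = 239.639490
L = 5 × 239.639490 = 1198.197448
V = π·1.25² × L = 4.908739 × 1198.197448 = 5881.637971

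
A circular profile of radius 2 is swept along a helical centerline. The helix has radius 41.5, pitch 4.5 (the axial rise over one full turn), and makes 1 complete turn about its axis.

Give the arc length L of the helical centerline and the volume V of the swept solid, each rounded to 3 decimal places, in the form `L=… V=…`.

2πR = 2π·41.5 = 260.752190
per-turn = √(260.752190² + 4.5²) = √(67991.7047 + 20.25) = √68011.9547 = 260.791017
L = 1 × 260.791017 = 260.791017
V = π·2² × L = 12.566371 × 260.791017 = 3277.196577

L=260.791 V=3277.197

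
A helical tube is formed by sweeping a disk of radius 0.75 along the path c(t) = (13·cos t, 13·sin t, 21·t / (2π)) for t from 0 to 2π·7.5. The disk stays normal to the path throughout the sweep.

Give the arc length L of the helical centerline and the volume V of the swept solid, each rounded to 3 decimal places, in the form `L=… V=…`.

2πR = 2π·13 = 81.681409
per-turn = √(81.681409² + 21²) = √(6671.8526 + 441) = √7112.8526 = 84.337729
L = 7.5 × 84.337729 = 632.532969
V = π·0.75² × L = 1.767146 × 632.532969 = 1117.778023

L=632.533 V=1117.778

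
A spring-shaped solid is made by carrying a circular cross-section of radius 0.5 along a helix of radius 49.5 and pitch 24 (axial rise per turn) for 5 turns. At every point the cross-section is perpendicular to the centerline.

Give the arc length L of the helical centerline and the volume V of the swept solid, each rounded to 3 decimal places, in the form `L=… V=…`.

2πR = 2π·49.5 = 311.017673
per-turn = √(311.017673² + 24²) = √(96731.9927 + 576) = √97307.9927 = 311.942291
L = 5 × 311.942291 = 1559.711454
V = π·0.5² × L = 0.785398 × 1559.711454 = 1224.994511

L=1559.711 V=1224.995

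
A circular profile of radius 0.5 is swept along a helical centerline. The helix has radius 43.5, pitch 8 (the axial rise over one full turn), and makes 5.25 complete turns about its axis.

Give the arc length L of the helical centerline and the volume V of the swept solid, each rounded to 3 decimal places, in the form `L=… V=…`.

2πR = 2π·43.5 = 273.318561
per-turn = √(273.318561² + 8²) = √(74703.0357 + 64) = √74767.0357 = 273.435615
L = 5.25 × 273.435615 = 1435.536980
V = π·0.5² × L = 0.785398 × 1435.536980 = 1127.468108

L=1435.537 V=1127.468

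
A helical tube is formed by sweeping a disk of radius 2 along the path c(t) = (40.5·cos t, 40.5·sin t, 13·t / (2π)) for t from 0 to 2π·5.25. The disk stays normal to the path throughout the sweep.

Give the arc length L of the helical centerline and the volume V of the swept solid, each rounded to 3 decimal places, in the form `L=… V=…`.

2πR = 2π·40.5 = 254.469005
per-turn = √(254.469005² + 13²) = √(64754.4745 + 169) = √64923.4745 = 254.800853
L = 5.25 × 254.800853 = 1337.704476
V = π·2² × L = 12.566371 × 1337.704476 = 16810.090218

L=1337.704 V=16810.090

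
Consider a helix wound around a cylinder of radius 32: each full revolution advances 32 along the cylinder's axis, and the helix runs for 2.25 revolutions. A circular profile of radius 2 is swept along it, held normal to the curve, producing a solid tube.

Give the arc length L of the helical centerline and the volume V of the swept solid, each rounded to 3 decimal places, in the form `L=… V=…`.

L=458.083 V=5756.442

2πR = 2π·32 = 201.061930
per-turn = √(201.061930² + 32²) = √(40425.8996 + 1024) = √41449.8996 = 203.592484
L = 2.25 × 203.592484 = 458.083089
V = π·2² × L = 12.566371 × 458.083089 = 5756.441874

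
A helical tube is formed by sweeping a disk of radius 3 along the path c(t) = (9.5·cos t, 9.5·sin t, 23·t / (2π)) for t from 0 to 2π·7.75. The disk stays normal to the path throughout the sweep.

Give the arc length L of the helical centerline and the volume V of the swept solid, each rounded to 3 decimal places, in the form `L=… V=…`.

2πR = 2π·9.5 = 59.690260
per-turn = √(59.690260² + 23²) = √(3562.9272 + 529) = √4091.9272 = 63.968173
L = 7.75 × 63.968173 = 495.753343
V = π·3² × L = 28.274334 × 495.753343 = 14017.095534

L=495.753 V=14017.096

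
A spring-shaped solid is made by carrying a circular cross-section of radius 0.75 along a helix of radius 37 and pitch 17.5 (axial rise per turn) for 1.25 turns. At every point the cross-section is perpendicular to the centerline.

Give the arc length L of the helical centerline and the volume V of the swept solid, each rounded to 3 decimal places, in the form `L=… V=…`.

L=291.419 V=514.981

2πR = 2π·37 = 232.477856
per-turn = √(232.477856² + 17.5²) = √(54045.9537 + 306.25) = √54352.2037 = 233.135591
L = 1.25 × 233.135591 = 291.419489
V = π·0.75² × L = 1.767146 × 291.419489 = 514.980745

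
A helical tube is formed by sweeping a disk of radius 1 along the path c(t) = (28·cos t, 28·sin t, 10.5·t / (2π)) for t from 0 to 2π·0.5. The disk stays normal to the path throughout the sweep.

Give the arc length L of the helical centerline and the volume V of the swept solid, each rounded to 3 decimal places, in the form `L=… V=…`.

L=88.121 V=276.841

2πR = 2π·28 = 175.929189
per-turn = √(175.929189² + 10.5²) = √(30951.0794 + 110.25) = √31061.3294 = 176.242246
L = 0.5 × 176.242246 = 88.121123
V = π·1² × L = 3.141593 × 88.121123 = 276.840673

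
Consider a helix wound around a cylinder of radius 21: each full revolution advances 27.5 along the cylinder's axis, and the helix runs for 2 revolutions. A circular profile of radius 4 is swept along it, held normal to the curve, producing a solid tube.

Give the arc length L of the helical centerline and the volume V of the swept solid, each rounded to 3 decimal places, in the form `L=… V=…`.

L=269.564 V=13549.781

2πR = 2π·21 = 131.946891
per-turn = √(131.946891² + 27.5²) = √(17409.9822 + 756.25) = √18166.2322 = 134.782166
L = 2 × 134.782166 = 269.564331
V = π·4² × L = 50.265482 × 269.564331 = 13549.781161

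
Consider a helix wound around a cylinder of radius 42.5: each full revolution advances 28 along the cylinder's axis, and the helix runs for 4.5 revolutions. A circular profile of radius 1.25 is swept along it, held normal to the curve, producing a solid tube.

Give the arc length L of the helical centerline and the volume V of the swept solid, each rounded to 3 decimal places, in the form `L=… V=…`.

L=1208.247 V=5930.969

2πR = 2π·42.5 = 267.035376
per-turn = √(267.035376² + 28²) = √(71307.8918 + 784) = √72091.8918 = 268.499333
L = 4.5 × 268.499333 = 1208.246998
V = π·1.25² × L = 4.908739 × 1208.246998 = 5930.968584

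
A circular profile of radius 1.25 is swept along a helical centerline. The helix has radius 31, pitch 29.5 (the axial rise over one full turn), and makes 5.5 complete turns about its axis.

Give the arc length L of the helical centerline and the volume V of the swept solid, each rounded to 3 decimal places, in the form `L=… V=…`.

2πR = 2π·31 = 194.778745
per-turn = √(194.778745² + 29.5²) = √(37938.7593 + 870.25) = √38809.0093 = 197.000024
L = 5.5 × 197.000024 = 1083.500130
V = π·1.25² × L = 4.908739 × 1083.500130 = 5318.618826

L=1083.500 V=5318.619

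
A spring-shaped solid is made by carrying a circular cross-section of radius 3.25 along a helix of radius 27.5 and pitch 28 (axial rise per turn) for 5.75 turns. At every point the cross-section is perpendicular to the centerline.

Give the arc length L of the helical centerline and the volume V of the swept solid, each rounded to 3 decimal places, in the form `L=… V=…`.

2πR = 2π·27.5 = 172.787596
per-turn = √(172.787596² + 28²) = √(29855.5533 + 784) = √30639.5533 = 175.041576
L = 5.75 × 175.041576 = 1006.489062
V = π·3.25² × L = 33.183072 × 1006.489062 = 33398.399409

L=1006.489 V=33398.399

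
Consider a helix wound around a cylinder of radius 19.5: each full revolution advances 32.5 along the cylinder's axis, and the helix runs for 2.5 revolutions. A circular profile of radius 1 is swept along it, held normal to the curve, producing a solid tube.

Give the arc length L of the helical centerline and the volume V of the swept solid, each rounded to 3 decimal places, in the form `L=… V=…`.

L=316.898 V=995.565

2πR = 2π·19.5 = 122.522113
per-turn = √(122.522113² + 32.5²) = √(15011.6683 + 1056.25) = √16067.9183 = 126.759293
L = 2.5 × 126.759293 = 316.898232
V = π·1² × L = 3.141593 × 316.898232 = 995.565157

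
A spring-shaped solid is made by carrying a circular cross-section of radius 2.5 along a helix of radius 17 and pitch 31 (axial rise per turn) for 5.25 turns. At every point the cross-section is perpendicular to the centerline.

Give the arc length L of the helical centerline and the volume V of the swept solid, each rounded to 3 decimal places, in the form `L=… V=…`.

L=583.914 V=11465.121

2πR = 2π·17 = 106.814150
per-turn = √(106.814150² + 31²) = √(11409.2627 + 961) = √12370.2627 = 111.221683
L = 5.25 × 111.221683 = 583.913834
V = π·2.5² × L = 19.634954 × 583.913834 = 11465.121317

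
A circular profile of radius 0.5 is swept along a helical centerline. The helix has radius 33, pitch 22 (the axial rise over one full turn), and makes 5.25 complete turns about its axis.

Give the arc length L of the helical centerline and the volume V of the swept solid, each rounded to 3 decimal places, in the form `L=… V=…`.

L=1094.672 V=859.754

2πR = 2π·33 = 207.345115
per-turn = √(207.345115² + 22²) = √(42991.9968 + 484) = √43475.9968 = 208.508985
L = 5.25 × 208.508985 = 1094.672171
V = π·0.5² × L = 0.785398 × 1094.672171 = 859.753512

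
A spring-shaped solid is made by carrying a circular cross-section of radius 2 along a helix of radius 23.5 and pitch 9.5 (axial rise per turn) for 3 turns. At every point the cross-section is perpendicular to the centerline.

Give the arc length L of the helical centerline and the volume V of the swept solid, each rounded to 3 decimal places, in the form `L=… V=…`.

2πR = 2π·23.5 = 147.654855
per-turn = √(147.654855² + 9.5²) = √(21801.9561 + 90.25) = √21892.2061 = 147.960150
L = 3 × 147.960150 = 443.880451
V = π·2² × L = 12.566371 × 443.880451 = 5577.966260

L=443.880 V=5577.966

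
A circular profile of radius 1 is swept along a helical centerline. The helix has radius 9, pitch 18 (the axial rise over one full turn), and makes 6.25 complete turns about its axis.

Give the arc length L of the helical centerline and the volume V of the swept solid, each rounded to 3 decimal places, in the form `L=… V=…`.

L=370.902 V=1165.224

2πR = 2π·9 = 56.548668
per-turn = √(56.548668² + 18²) = √(3197.7518 + 324) = √3521.7518 = 59.344350
L = 6.25 × 59.344350 = 370.902185
V = π·1² × L = 3.141593 × 370.902185 = 1165.223579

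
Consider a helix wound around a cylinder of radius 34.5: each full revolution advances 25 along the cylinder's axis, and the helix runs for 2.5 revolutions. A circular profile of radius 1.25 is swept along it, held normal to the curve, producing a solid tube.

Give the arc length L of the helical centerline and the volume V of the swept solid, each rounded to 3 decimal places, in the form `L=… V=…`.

2πR = 2π·34.5 = 216.769893
per-turn = √(216.769893² + 25²) = √(46989.1866 + 625) = √47614.1866 = 218.206752
L = 2.5 × 218.206752 = 545.516880
V = π·1.25² × L = 4.908739 × 545.516880 = 2677.799721

L=545.517 V=2677.800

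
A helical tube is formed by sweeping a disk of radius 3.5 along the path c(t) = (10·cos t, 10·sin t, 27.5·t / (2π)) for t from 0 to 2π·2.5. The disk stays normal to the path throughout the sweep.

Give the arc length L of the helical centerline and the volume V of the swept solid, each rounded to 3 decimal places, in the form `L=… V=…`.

2πR = 2π·10 = 62.831853
per-turn = √(62.831853² + 27.5²) = √(3947.8418 + 756.25) = √4704.0918 = 68.586382
L = 2.5 × 68.586382 = 171.465954
V = π·3.5² × L = 38.484510 × 171.465954 = 6598.783236

L=171.466 V=6598.783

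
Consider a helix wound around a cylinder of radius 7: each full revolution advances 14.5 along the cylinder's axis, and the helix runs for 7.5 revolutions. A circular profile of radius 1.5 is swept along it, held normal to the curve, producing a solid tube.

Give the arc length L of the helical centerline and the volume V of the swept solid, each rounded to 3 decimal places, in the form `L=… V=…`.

L=347.331 V=2455.139

2πR = 2π·7 = 43.982297
per-turn = √(43.982297² + 14.5²) = √(1934.4425 + 210.25) = √2144.6925 = 46.310824
L = 7.5 × 46.310824 = 347.331183
V = π·1.5² × L = 7.068583 × 347.331183 = 2455.139462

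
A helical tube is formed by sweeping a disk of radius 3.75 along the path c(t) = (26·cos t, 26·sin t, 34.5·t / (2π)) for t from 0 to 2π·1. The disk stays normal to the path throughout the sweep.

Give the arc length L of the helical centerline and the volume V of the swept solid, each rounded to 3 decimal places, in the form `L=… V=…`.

L=166.966 V=7376.334

2πR = 2π·26 = 163.362818
per-turn = √(163.362818² + 34.5²) = √(26687.4103 + 1190.25) = √27877.6603 = 166.966045
L = 1 × 166.966045 = 166.966045
V = π·3.75² × L = 44.178647 × 166.966045 = 7376.333927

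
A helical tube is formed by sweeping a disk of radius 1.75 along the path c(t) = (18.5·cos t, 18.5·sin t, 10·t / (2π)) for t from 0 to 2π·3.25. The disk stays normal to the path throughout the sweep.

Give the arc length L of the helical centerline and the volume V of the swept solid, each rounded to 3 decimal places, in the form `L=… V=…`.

2πR = 2π·18.5 = 116.238928
per-turn = √(116.238928² + 10²) = √(13511.4884 + 100) = √13611.4884 = 116.668284
L = 3.25 × 116.668284 = 379.171922
V = π·1.75² × L = 9.621128 × 379.171922 = 3648.061407

L=379.172 V=3648.061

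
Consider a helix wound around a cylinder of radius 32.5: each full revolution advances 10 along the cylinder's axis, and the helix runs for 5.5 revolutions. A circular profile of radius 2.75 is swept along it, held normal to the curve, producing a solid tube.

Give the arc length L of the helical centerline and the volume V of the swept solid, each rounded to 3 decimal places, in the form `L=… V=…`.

2πR = 2π·32.5 = 204.203522
per-turn = √(204.203522² + 10²) = √(41699.0786 + 100) = √41799.0786 = 204.448230
L = 5.5 × 204.448230 = 1124.465263
V = π·2.75² × L = 23.758294 × 1124.465263 = 26715.376807

L=1124.465 V=26715.377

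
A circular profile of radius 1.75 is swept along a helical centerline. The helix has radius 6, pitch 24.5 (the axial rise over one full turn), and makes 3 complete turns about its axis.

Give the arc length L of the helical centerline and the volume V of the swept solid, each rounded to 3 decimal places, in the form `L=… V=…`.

L=134.882 V=1297.721

2πR = 2π·6 = 37.699112
per-turn = √(37.699112² + 24.5²) = √(1421.2230 + 600.25) = √2021.4730 = 44.960794
L = 3 × 44.960794 = 134.882383
V = π·1.75² × L = 9.621128 × 134.882383 = 1297.720607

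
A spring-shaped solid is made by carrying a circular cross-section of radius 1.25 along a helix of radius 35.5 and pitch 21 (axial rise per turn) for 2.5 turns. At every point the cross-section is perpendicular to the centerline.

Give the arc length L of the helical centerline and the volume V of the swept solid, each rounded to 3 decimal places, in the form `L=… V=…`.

L=560.099 V=2749.378

2πR = 2π·35.5 = 223.053078
per-turn = √(223.053078² + 21²) = √(49752.6758 + 441) = √50193.6758 = 224.039451
L = 2.5 × 224.039451 = 560.098629
V = π·1.25² × L = 4.908739 × 560.098629 = 2749.377713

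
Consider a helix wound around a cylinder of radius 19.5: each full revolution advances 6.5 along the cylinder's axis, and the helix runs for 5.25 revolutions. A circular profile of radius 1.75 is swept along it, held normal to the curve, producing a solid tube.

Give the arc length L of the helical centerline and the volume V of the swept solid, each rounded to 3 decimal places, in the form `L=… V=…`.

2πR = 2π·19.5 = 122.522113
per-turn = √(122.522113² + 6.5²) = √(15011.6683 + 42.25) = √15053.9183 = 122.694410
L = 5.25 × 122.694410 = 644.145654
V = π·1.75² × L = 9.621128 × 644.145654 = 6197.407462

L=644.146 V=6197.407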